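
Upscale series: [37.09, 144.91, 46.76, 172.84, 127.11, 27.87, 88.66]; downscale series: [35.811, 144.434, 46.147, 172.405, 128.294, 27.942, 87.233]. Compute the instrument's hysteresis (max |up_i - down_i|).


|37.09 - 35.811| = 1.2790
|144.91 - 144.434| = 0.4760
|46.76 - 46.147| = 0.6130
|172.84 - 172.405| = 0.4350
|127.11 - 128.294| = 1.1840
|27.87 - 27.942| = 0.0720
|88.66 - 87.233| = 1.4270
hysteresis = max(diffs) = 1.4270

1.4270


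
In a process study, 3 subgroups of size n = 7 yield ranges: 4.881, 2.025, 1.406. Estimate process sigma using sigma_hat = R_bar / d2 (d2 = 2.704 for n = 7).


R_bar = (4.881 + 2.025 + 1.406) / 3
R_bar = 8.312 / 3 = 2.7706667
sigma_hat = R_bar / d2 = 2.7706667 / 2.704 = 1.0247

1.0247


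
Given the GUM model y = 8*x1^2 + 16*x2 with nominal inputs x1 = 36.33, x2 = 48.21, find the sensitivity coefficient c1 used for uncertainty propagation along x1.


y = 8*x1^2 + 16*x2
dy/dx1 = 2*8*x1
Evaluate at x1 = 36.33: c1 = 16 * 36.33
c1 = 581.2800

581.2800


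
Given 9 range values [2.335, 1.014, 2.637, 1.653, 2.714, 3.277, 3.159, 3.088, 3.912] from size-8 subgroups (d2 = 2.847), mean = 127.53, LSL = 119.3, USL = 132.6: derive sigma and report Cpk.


R_bar = (2.335 + 1.014 + 2.637 + 1.653 + 2.714 + 3.277 + 3.159 + 3.088 + 3.912) / 9 = 2.6432222
sigma = R_bar / d2 = 2.6432222 / 2.847 = 0.92842367
Cp = (USL - LSL)/(6*sigma) = (132.6 - 119.3)/(6*0.92842367) = 2.3876
Cpu = (132.6 - 127.53)/(3*0.92842367) = 1.8203
Cpl = (127.53 - 119.3)/(3*0.92842367) = 2.9548
Cpk = min(Cpu, Cpl) = 1.8203

1.8203


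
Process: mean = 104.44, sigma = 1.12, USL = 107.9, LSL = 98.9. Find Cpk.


Cpu = (USL - mean) / (3*sigma) = (107.9 - 104.44) / (3*1.12) = 1.0298
Cpl = (mean - LSL) / (3*sigma) = (104.44 - 98.9) / (3*1.12) = 1.6488
Cpk = min(Cpu, Cpl) = 1.0298

1.0298


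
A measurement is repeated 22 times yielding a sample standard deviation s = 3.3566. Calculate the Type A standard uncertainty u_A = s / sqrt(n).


u_A = s / sqrt(n)
u_A = 3.3566 / sqrt(22)
u_A = 3.3566 / 4.6904158
u_A = 0.7156

0.7156


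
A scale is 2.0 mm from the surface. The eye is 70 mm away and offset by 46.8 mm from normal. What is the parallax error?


error = h * offset / d
= 2.0 * 46.8 / 70
= 1.3371

1.3371


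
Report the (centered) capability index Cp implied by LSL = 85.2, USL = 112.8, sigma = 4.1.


Cp = (USL - LSL) / (6 * sigma)
= (112.8 - 85.2) / (6 * 4.1)
= 27.6000 / 24.6000
= 1.1220

1.1220


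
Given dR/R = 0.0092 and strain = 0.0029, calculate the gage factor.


GF = (dR/R) / epsilon
= 0.0092 / 0.0029
= 3.1724

3.1724


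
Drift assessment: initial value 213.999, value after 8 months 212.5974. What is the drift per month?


rate = (v2 - v1) / months
= (212.5974 - 213.999) / 8
= -1.4016 / 8
= -0.1752

-0.1752


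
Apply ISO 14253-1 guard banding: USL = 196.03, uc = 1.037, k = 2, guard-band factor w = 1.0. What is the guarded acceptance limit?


U = k * uc = 2 * 1.037 = 2.074
guard band g = w * U = 1.0 * 2.074 = 2.074
AL = USL - g = 196.03 - 2.074
AL = 193.9560

193.9560


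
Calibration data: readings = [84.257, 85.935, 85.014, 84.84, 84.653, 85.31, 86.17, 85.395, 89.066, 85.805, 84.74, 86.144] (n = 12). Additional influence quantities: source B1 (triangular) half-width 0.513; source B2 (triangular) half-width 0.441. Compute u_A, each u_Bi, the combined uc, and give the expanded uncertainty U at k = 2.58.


mean = (84.257 + 85.935 + 85.014 + 84.84 + 84.653 + 85.31 + 86.17 + 85.395 + 89.066 + 85.805 + 84.74 + 86.144) / 12 = 85.61075
s = sqrt(sum((x - mean)^2)/(n-1)) = 1.2531427
u_A = s / sqrt(n) = 1.2531427 / sqrt(12) = 0.36175114
u_B1 = 0.513 / sqrt(6) = 0.20943137
u_B2 = 0.441 / sqrt(6) = 0.1800375
uc = sqrt(0.36175114^2 + 0.20943137^2 + 0.1800375^2) = 0.45512513
U = k * uc = 2.58 * 0.45512513
U = 1.1742

1.1742


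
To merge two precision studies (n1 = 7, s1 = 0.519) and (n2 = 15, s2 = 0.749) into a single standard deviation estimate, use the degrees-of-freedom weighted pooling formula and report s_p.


s_p = sqrt(((n1-1)*s1^2 + (n2-1)*s2^2) / (n1+n2-2))
numerator = (7-1)*0.519^2 + (15-1)*0.749^2 = 1.616166 + 7.854014 = 9.47018
denominator = 7 + 15 - 2 = 20
s_p^2 = 9.47018 / 20 = 0.473509
s_p = sqrt(0.473509) = 0.6881

0.6881


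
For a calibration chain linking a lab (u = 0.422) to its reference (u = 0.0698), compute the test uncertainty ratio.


TUR = u_lab / u_ref
= 0.422 / 0.0698
= 6.0458

6.0458


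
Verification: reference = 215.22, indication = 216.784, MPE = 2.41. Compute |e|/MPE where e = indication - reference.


e = indication - reference = 216.784 - 215.22 = 1.5640
|e| = 1.5640
ratio = |e| / MPE = 1.5640 / 2.41
ratio = 0.6490

0.6490


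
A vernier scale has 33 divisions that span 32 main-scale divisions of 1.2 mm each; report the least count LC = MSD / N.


LC = MSD / n_div
= 1.2 / 33
= 0.0364

0.0364


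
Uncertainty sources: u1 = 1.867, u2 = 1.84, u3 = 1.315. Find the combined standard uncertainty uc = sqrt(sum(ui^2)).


uc = sqrt(1.867^2 + 1.84^2 + 1.315^2)
uc = sqrt(8.600514)
uc = 2.9327

2.9327


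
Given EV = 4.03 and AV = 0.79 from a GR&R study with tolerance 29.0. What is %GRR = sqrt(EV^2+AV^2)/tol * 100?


GRR = sqrt(EV^2 + AV^2) = sqrt(4.03^2 + 0.79^2) = 4.1067018
%GRR = GRR / tol * 100 = 4.1067018 / 29.0 * 100
%GRR = 14.1610

14.1610


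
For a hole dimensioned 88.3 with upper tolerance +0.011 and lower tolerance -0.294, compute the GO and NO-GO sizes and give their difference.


GO = nominal - lower_tol (smallest hole = maximum material condition)
GO = 88.3 - 0.294 = 88.006
NO-GO = nominal + upper_tol (largest hole = least material condition)
NO-GO = 88.3 + 0.011 = 88.311
spread = NO-GO - GO = 88.311 - 88.006 = 0.3050

0.3050


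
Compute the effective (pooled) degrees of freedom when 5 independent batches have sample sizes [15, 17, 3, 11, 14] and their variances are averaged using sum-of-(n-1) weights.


nu = sum_i (n_i - 1)
nu = ((15 - 1) + (17 - 1) + (3 - 1) + (11 - 1) + (14 - 1))
nu = 14 + 16 + 2 + 10 + 13
nu = 55

55


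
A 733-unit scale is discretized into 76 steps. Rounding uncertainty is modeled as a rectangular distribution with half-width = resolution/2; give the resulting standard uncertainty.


resolution = range / divisions
resolution = 733 / 76 = 9.6447368
u_res = resolution / (2*sqrt(3))
u_res = 9.6447368 / 3.4641016
u_res = 2.7842

2.7842


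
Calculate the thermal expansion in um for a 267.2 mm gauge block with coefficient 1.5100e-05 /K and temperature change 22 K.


dL = L * alpha * dT
= 267.2 * 1.5100e-05 * 22
= 0.0887638 mm
dL_um = 0.0887638 * 1000 = 88.7638 um

88.7638


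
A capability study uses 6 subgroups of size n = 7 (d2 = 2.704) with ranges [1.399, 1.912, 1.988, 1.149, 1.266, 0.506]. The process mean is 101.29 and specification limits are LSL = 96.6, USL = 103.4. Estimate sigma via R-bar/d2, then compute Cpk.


R_bar = (1.399 + 1.912 + 1.988 + 1.149 + 1.266 + 0.506) / 6 = 1.37
sigma = R_bar / d2 = 1.37 / 2.704 = 0.5066568
Cp = (USL - LSL)/(6*sigma) = (103.4 - 96.6)/(6*0.5066568) = 2.2369
Cpu = (103.4 - 101.29)/(3*0.5066568) = 1.3882
Cpl = (101.29 - 96.6)/(3*0.5066568) = 3.0856
Cpk = min(Cpu, Cpl) = 1.3882

1.3882


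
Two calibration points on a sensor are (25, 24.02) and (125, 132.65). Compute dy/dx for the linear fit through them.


slope = (y2 - y1) / (x2 - x1)
= (132.65 - 24.02) / (125 - 25)
= 108.6300 / 100
= 1.0863

1.0863


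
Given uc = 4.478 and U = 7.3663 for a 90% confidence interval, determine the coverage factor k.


k = U / uc
k = 7.3663 / 4.478
k = 1.645

1.645


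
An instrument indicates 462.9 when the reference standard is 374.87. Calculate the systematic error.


Systematic error = measured - true
= 462.9 - 374.87
= 88.0300

88.0300


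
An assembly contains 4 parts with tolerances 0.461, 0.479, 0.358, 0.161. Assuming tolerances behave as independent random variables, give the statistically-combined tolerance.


RSS = sqrt(0.461^2 + 0.479^2 + 0.358^2 + 0.161^2)
= sqrt(0.596047)
= 0.7720

0.7720


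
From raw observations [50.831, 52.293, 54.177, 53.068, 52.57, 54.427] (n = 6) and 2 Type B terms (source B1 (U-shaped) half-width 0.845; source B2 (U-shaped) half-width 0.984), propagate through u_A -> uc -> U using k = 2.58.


mean = (50.831 + 52.293 + 54.177 + 53.068 + 52.57 + 54.427) / 6 = 52.89433333
s = sqrt(sum((x - mean)^2)/(n-1)) = 1.3227698
u_A = s / sqrt(n) = 1.3227698 / sqrt(6) = 0.54001851
u_B1 = 0.845 / sqrt(2) = 0.59750523
u_B2 = 0.984 / sqrt(2) = 0.69579307
uc = sqrt(0.54001851^2 + 0.59750523^2 + 0.69579307^2) = 1.0643122
U = k * uc = 2.58 * 1.0643122
U = 2.7459

2.7459


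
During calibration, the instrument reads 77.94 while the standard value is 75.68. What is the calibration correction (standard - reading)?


Correction = standard - reading
= 75.68 - 77.94
= -2.2600

-2.2600


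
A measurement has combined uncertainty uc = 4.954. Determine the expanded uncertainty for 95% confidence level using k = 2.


U = k * uc
U = 2 * 4.954
U = 9.9080

9.9080


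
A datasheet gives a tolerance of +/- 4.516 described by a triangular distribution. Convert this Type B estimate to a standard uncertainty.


u_B = half_width / sqrt(6)
u_B = 4.516 / 2.4494897
u_B = 1.8436

1.8436


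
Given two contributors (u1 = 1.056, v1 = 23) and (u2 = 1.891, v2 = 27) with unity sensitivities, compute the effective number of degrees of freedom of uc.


uc = sqrt(u1^2 + u2^2) = sqrt(1.056^2 + 1.891^2) = 2.1658756
v_eff = uc^4 / (u1^4/v1 + u2^4/v2)
= 2.1658756^4 / (1.056^4/23 + 1.891^4/27)
= 22.005642 / 0.52765626
v_eff = 41.7045

41.7045


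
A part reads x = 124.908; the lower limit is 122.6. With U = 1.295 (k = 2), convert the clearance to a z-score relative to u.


u = U / k = 1.295 / 2 = 0.6475
margin = |LSL - x| = |122.6 - 124.908| = 2.308
z = margin / u = 2.308 / 0.6475
z = 3.5645

3.5645


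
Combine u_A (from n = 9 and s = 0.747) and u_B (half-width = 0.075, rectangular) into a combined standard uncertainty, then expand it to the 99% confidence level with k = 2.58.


u_A = s / sqrt(n) = 0.747 / sqrt(9) = 0.249
u_B = half_width / sqrt(3) = 0.075 / sqrt(3) = 0.04330127
uc = sqrt(u_A^2 + u_B^2) = sqrt(0.249^2 + 0.04330127^2) = 0.25273702
U = k * uc = 2.58 * 0.25273702
U = 0.6521

0.6521


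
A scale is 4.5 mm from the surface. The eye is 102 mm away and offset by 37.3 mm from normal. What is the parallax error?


error = h * offset / d
= 4.5 * 37.3 / 102
= 1.6456

1.6456


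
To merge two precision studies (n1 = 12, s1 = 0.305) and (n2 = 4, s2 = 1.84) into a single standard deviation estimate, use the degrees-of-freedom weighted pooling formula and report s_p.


s_p = sqrt(((n1-1)*s1^2 + (n2-1)*s2^2) / (n1+n2-2))
numerator = (12-1)*0.305^2 + (4-1)*1.84^2 = 1.023275 + 10.1568 = 11.180075
denominator = 12 + 4 - 2 = 14
s_p^2 = 11.180075 / 14 = 0.79857679
s_p = sqrt(0.79857679) = 0.8936

0.8936


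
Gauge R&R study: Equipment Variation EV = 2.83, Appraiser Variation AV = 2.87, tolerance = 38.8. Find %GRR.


GRR = sqrt(EV^2 + AV^2) = sqrt(2.83^2 + 2.87^2) = 4.0306079
%GRR = GRR / tol * 100 = 4.0306079 / 38.8 * 100
%GRR = 10.3882

10.3882


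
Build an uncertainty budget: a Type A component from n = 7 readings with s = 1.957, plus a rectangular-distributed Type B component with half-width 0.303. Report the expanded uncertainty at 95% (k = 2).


u_A = s / sqrt(n) = 1.957 / sqrt(7) = 0.73967647
u_B = half_width / sqrt(3) = 0.303 / sqrt(3) = 0.17493713
uc = sqrt(u_A^2 + u_B^2) = sqrt(0.73967647^2 + 0.17493713^2) = 0.76008176
U = k * uc = 2 * 0.76008176
U = 1.5202

1.5202


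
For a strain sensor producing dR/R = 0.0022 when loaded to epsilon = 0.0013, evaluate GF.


GF = (dR/R) / epsilon
= 0.0022 / 0.0013
= 1.6923

1.6923


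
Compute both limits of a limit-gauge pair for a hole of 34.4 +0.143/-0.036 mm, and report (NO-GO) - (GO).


GO = nominal - lower_tol (smallest hole = maximum material condition)
GO = 34.4 - 0.036 = 34.364
NO-GO = nominal + upper_tol (largest hole = least material condition)
NO-GO = 34.4 + 0.143 = 34.543
spread = NO-GO - GO = 34.543 - 34.364 = 0.1790

0.1790


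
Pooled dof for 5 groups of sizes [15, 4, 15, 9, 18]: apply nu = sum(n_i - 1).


nu = sum_i (n_i - 1)
nu = ((15 - 1) + (4 - 1) + (15 - 1) + (9 - 1) + (18 - 1))
nu = 14 + 3 + 14 + 8 + 17
nu = 56

56


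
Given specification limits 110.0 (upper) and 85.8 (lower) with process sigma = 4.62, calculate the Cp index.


Cp = (USL - LSL) / (6 * sigma)
= (110.0 - 85.8) / (6 * 4.62)
= 24.2000 / 27.7200
= 0.8730

0.8730


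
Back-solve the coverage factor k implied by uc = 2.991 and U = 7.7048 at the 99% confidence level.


k = U / uc
k = 7.7048 / 2.991
k = 2.576

2.576


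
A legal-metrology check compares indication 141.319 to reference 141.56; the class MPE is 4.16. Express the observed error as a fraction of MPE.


e = indication - reference = 141.319 - 141.56 = -0.2410
|e| = 0.2410
ratio = |e| / MPE = 0.2410 / 4.16
ratio = 0.0579

0.0579


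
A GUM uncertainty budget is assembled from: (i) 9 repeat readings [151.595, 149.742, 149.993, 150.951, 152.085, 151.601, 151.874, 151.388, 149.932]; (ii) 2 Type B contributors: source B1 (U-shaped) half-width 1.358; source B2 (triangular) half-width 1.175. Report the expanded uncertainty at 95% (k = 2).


mean = (151.595 + 149.742 + 149.993 + 150.951 + 152.085 + 151.601 + 151.874 + 151.388 + 149.932) / 9 = 151.0178889
s = sqrt(sum((x - mean)^2)/(n-1)) = 0.90440788
u_A = s / sqrt(n) = 0.90440788 / sqrt(9) = 0.30146929
u_B1 = 1.358 / sqrt(2) = 0.96025101
u_B2 = 1.175 / sqrt(6) = 0.47969174
uc = sqrt(0.30146929^2 + 0.96025101^2 + 0.47969174^2) = 1.1149304
U = k * uc = 2 * 1.1149304
U = 2.2299

2.2299


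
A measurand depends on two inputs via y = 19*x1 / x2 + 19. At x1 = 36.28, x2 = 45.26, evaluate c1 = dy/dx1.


y = 19*x1 / x2 + 19
dy/dx1 = 19/x2
Evaluate at x2 = 45.26: c1 = 19 / 45.26
c1 = 0.4198

0.4198


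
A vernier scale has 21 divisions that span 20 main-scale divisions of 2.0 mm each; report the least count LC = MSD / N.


LC = MSD / n_div
= 2.0 / 21
= 0.0952

0.0952


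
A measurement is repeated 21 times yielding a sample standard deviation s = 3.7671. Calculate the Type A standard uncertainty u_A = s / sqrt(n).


u_A = s / sqrt(n)
u_A = 3.7671 / sqrt(21)
u_A = 3.7671 / 4.5825757
u_A = 0.8220

0.8220


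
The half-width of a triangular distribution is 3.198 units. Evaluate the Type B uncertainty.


u_B = half_width / sqrt(6)
u_B = 3.198 / 2.4494897
u_B = 1.3056

1.3056


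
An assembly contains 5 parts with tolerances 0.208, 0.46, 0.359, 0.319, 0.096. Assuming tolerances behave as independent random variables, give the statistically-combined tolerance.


RSS = sqrt(0.208^2 + 0.46^2 + 0.359^2 + 0.319^2 + 0.096^2)
= sqrt(0.494722)
= 0.7034

0.7034


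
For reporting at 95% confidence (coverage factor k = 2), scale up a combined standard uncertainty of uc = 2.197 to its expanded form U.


U = k * uc
U = 2 * 2.197
U = 4.3940

4.3940


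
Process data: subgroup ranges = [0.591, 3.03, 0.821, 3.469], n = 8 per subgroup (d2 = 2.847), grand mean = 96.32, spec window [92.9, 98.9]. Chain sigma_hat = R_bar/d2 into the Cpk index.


R_bar = (0.591 + 3.03 + 0.821 + 3.469) / 4 = 1.97775
sigma = R_bar / d2 = 1.97775 / 2.847 = 0.69467861
Cp = (USL - LSL)/(6*sigma) = (98.9 - 92.9)/(6*0.69467861) = 1.4395
Cpu = (98.9 - 96.32)/(3*0.69467861) = 1.2380
Cpl = (96.32 - 92.9)/(3*0.69467861) = 1.6410
Cpk = min(Cpu, Cpl) = 1.2380

1.2380


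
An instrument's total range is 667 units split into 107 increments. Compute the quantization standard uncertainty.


resolution = range / divisions
resolution = 667 / 107 = 6.2336449
u_res = resolution / (2*sqrt(3))
u_res = 6.2336449 / 3.4641016
u_res = 1.7995

1.7995


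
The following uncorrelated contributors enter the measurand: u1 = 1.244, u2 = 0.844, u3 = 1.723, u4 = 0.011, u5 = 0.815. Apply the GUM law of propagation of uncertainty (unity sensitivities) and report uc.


uc = sqrt(1.244^2 + 0.844^2 + 1.723^2 + 0.011^2 + 0.815^2)
uc = sqrt(5.892947)
uc = 2.4275

2.4275


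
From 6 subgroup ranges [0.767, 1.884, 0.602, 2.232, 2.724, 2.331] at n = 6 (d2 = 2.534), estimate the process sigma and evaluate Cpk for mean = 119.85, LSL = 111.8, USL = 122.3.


R_bar = (0.767 + 1.884 + 0.602 + 2.232 + 2.724 + 2.331) / 6 = 1.7566667
sigma = R_bar / d2 = 1.7566667 / 2.534 = 0.69323863
Cp = (USL - LSL)/(6*sigma) = (122.3 - 111.8)/(6*0.69323863) = 2.5244
Cpu = (122.3 - 119.85)/(3*0.69323863) = 1.1780
Cpl = (119.85 - 111.8)/(3*0.69323863) = 3.8707
Cpk = min(Cpu, Cpl) = 1.1780

1.1780


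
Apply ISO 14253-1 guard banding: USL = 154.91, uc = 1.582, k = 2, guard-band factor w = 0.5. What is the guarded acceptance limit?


U = k * uc = 2 * 1.582 = 3.164
guard band g = w * U = 0.5 * 3.164 = 1.582
AL = USL - g = 154.91 - 1.582
AL = 153.3280

153.3280


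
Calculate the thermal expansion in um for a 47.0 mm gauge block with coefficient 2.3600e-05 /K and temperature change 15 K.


dL = L * alpha * dT
= 47.0 * 2.3600e-05 * 15
= 0.0166380 mm
dL_um = 0.0166380 * 1000 = 16.6380 um

16.6380


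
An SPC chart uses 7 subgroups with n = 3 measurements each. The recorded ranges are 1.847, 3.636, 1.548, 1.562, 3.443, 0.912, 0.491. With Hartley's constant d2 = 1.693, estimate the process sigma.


R_bar = (1.847 + 3.636 + 1.548 + 1.562 + 3.443 + 0.912 + 0.491) / 7
R_bar = 13.439 / 7 = 1.9198571
sigma_hat = R_bar / d2 = 1.9198571 / 1.693 = 1.1340

1.1340


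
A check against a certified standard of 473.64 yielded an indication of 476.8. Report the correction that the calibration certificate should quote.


Correction = standard - reading
= 473.64 - 476.8
= -3.1600

-3.1600


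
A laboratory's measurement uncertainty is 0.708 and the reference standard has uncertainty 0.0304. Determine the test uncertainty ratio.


TUR = u_lab / u_ref
= 0.708 / 0.0304
= 23.2895

23.2895


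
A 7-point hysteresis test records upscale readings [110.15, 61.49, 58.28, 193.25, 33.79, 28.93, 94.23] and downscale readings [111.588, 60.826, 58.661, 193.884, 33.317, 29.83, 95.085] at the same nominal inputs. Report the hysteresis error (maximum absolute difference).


|110.15 - 111.588| = 1.4380
|61.49 - 60.826| = 0.6640
|58.28 - 58.661| = 0.3810
|193.25 - 193.884| = 0.6340
|33.79 - 33.317| = 0.4730
|28.93 - 29.83| = 0.9000
|94.23 - 95.085| = 0.8550
hysteresis = max(diffs) = 1.4380

1.4380


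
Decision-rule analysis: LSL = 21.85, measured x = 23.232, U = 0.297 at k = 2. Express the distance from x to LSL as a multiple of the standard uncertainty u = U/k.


u = U / k = 0.297 / 2 = 0.1485
margin = |LSL - x| = |21.85 - 23.232| = 1.382
z = margin / u = 1.382 / 0.1485
z = 9.3064

9.3064


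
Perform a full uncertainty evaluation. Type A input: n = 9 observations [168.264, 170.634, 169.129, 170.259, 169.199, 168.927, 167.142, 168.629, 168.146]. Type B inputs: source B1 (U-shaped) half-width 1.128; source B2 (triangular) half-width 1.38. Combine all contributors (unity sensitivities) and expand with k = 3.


mean = (168.264 + 170.634 + 169.129 + 170.259 + 169.199 + 168.927 + 167.142 + 168.629 + 168.146) / 9 = 168.9254444
s = sqrt(sum((x - mean)^2)/(n-1)) = 1.0681408
u_A = s / sqrt(n) = 1.0681408 / sqrt(9) = 0.35604693
u_B1 = 1.128 / sqrt(2) = 0.79761645
u_B2 = 1.38 / sqrt(6) = 0.56338264
uc = sqrt(0.35604693^2 + 0.79761645^2 + 0.56338264^2) = 1.0394044
U = k * uc = 3 * 1.0394044
U = 3.1182

3.1182


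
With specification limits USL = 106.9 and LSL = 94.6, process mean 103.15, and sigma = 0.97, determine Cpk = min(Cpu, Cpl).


Cpu = (USL - mean) / (3*sigma) = (106.9 - 103.15) / (3*0.97) = 1.2887
Cpl = (mean - LSL) / (3*sigma) = (103.15 - 94.6) / (3*0.97) = 2.9381
Cpk = min(Cpu, Cpl) = 1.2887

1.2887


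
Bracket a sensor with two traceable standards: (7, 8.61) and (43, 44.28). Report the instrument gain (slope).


slope = (y2 - y1) / (x2 - x1)
= (44.28 - 8.61) / (43 - 7)
= 35.6700 / 36
= 0.9908

0.9908


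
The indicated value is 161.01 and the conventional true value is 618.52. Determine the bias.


Systematic error = measured - true
= 161.01 - 618.52
= -457.5100

-457.5100


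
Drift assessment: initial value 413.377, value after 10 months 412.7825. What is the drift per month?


rate = (v2 - v1) / months
= (412.7825 - 413.377) / 10
= -0.5945 / 10
= -0.0594

-0.0594


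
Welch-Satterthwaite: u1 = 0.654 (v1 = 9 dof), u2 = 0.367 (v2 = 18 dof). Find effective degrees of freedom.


uc = sqrt(u1^2 + u2^2) = sqrt(0.654^2 + 0.367^2) = 0.74993666
v_eff = uc^4 / (u1^4/v1 + u2^4/v2)
= 0.74993666^4 / (0.654^4/9 + 0.367^4/18)
= 0.31629938 / 0.021334616
v_eff = 14.8256

14.8256


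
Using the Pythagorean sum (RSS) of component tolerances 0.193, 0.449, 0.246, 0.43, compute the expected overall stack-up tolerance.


RSS = sqrt(0.193^2 + 0.449^2 + 0.246^2 + 0.43^2)
= sqrt(0.484266)
= 0.6959

0.6959


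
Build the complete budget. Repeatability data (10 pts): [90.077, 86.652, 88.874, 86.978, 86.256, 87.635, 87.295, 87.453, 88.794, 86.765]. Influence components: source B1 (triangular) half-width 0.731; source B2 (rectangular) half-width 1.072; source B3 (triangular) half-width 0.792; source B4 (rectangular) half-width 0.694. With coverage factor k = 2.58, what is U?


mean = (90.077 + 86.652 + 88.874 + 86.978 + 86.256 + 87.635 + 87.295 + 87.453 + 88.794 + 86.765) / 10 = 87.6779
s = sqrt(sum((x - mean)^2)/(n-1)) = 1.2031701
u_A = s / sqrt(n) = 1.2031701 / sqrt(10) = 0.38047579
u_B1 = 0.731 / sqrt(6) = 0.2984295
u_B2 = 1.072 / sqrt(3) = 0.61891949
u_B3 = 0.792 / sqrt(6) = 0.32333265
u_B4 = 0.694 / sqrt(3) = 0.40068109
uc = sqrt(0.38047579^2 + 0.2984295^2 + 0.61891949^2 + 0.32333265^2 + 0.40068109^2) = 0.939134
U = k * uc = 2.58 * 0.939134
U = 2.4230

2.4230


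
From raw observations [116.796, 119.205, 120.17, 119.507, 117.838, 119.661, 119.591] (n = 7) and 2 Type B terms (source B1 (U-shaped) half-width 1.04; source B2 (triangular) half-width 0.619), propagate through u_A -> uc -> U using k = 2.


mean = (116.796 + 119.205 + 120.17 + 119.507 + 117.838 + 119.661 + 119.591) / 7 = 118.9668571
s = sqrt(sum((x - mean)^2)/(n-1)) = 1.2009959
u_A = s / sqrt(n) = 1.2009959 / sqrt(7) = 0.45393378
u_B1 = 1.04 / sqrt(2) = 0.73539105
u_B2 = 0.619 / sqrt(6) = 0.25270569
uc = sqrt(0.45393378^2 + 0.73539105^2 + 0.25270569^2) = 0.90039771
U = k * uc = 2 * 0.90039771
U = 1.8008

1.8008


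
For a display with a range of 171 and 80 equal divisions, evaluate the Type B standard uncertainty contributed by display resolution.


resolution = range / divisions
resolution = 171 / 80 = 2.1375
u_res = resolution / (2*sqrt(3))
u_res = 2.1375 / 3.4641016
u_res = 0.6170

0.6170


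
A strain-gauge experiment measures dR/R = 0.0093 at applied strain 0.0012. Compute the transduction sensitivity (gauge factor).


GF = (dR/R) / epsilon
= 0.0093 / 0.0012
= 7.7500

7.7500


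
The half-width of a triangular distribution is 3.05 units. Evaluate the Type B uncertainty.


u_B = half_width / sqrt(6)
u_B = 3.05 / 2.4494897
u_B = 1.2452

1.2452


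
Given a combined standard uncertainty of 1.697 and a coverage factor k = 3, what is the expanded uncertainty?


U = k * uc
U = 3 * 1.697
U = 5.0910

5.0910


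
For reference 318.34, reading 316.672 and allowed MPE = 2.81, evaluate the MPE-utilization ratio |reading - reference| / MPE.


e = indication - reference = 316.672 - 318.34 = -1.6680
|e| = 1.6680
ratio = |e| / MPE = 1.6680 / 2.81
ratio = 0.5936

0.5936


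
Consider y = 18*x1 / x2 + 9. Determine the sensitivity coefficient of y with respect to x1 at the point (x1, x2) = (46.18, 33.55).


y = 18*x1 / x2 + 9
dy/dx1 = 18/x2
Evaluate at x2 = 33.55: c1 = 18 / 33.55
c1 = 0.5365

0.5365


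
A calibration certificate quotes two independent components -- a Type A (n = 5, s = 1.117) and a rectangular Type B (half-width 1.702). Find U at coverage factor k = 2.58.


u_A = s / sqrt(n) = 1.117 / sqrt(5) = 0.49953759
u_B = half_width / sqrt(3) = 1.702 / sqrt(3) = 0.98265016
uc = sqrt(u_A^2 + u_B^2) = sqrt(0.49953759^2 + 0.98265016^2) = 1.1023335
U = k * uc = 2.58 * 1.1023335
U = 2.8440

2.8440


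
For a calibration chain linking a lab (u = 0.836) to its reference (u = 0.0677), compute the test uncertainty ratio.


TUR = u_lab / u_ref
= 0.836 / 0.0677
= 12.3486

12.3486


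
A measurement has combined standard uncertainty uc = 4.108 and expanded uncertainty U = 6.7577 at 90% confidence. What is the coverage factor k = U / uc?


k = U / uc
k = 6.7577 / 4.108
k = 1.645

1.645


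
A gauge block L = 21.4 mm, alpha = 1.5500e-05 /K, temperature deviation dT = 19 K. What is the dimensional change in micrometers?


dL = L * alpha * dT
= 21.4 * 1.5500e-05 * 19
= 0.0063023 mm
dL_um = 0.0063023 * 1000 = 6.3023 um

6.3023


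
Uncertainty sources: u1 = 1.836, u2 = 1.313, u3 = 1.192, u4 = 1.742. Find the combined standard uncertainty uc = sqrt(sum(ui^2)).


uc = sqrt(1.836^2 + 1.313^2 + 1.192^2 + 1.742^2)
uc = sqrt(9.550293)
uc = 3.0904

3.0904


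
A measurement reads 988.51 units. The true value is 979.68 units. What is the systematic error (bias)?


Systematic error = measured - true
= 988.51 - 979.68
= 8.8300

8.8300


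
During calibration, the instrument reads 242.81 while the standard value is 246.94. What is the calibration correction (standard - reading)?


Correction = standard - reading
= 246.94 - 242.81
= 4.1300

4.1300


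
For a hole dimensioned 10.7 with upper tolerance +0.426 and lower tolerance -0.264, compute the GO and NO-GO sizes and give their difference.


GO = nominal - lower_tol (smallest hole = maximum material condition)
GO = 10.7 - 0.264 = 10.436
NO-GO = nominal + upper_tol (largest hole = least material condition)
NO-GO = 10.7 + 0.426 = 11.126
spread = NO-GO - GO = 11.126 - 10.436 = 0.6900

0.6900


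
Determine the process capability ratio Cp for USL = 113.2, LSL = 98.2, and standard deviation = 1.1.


Cp = (USL - LSL) / (6 * sigma)
= (113.2 - 98.2) / (6 * 1.1)
= 15.0000 / 6.6000
= 2.2727

2.2727


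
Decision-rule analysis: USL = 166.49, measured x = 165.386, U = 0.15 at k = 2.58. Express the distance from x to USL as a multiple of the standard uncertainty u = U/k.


u = U / k = 0.15 / 2.58 = 0.058139535
margin = |USL - x| = |166.49 - 165.386| = 1.104
z = margin / u = 1.104 / 0.058139535
z = 18.9888

18.9888


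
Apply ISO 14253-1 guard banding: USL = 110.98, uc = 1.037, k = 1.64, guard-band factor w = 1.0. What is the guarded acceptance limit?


U = k * uc = 1.64 * 1.037 = 1.70068
guard band g = w * U = 1.0 * 1.70068 = 1.70068
AL = USL - g = 110.98 - 1.70068
AL = 109.2793

109.2793


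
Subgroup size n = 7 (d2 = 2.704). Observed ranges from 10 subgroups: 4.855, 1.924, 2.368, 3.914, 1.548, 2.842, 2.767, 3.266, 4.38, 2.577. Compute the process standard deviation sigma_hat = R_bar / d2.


R_bar = (4.855 + 1.924 + 2.368 + 3.914 + 1.548 + 2.842 + 2.767 + 3.266 + 4.38 + 2.577) / 10
R_bar = 30.441 / 10 = 3.0441
sigma_hat = R_bar / d2 = 3.0441 / 2.704 = 1.1258

1.1258


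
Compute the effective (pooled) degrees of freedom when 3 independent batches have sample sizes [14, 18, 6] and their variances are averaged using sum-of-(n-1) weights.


nu = sum_i (n_i - 1)
nu = ((14 - 1) + (18 - 1) + (6 - 1))
nu = 13 + 17 + 5
nu = 35

35


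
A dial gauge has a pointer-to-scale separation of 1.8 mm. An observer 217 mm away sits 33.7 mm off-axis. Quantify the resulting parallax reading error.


error = h * offset / d
= 1.8 * 33.7 / 217
= 0.2795

0.2795


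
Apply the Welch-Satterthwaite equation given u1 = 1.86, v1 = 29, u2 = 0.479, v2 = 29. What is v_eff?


uc = sqrt(u1^2 + u2^2) = sqrt(1.86^2 + 0.479^2) = 1.9206876
v_eff = uc^4 / (u1^4/v1 + u2^4/v2)
= 1.9206876^4 / (1.86^4/29 + 0.479^4/29)
= 13.609022 / 0.41453363
v_eff = 32.8297

32.8297


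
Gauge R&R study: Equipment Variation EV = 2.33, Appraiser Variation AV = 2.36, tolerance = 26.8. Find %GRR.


GRR = sqrt(EV^2 + AV^2) = sqrt(2.33^2 + 2.36^2) = 3.3163986
%GRR = GRR / tol * 100 = 3.3163986 / 26.8 * 100
%GRR = 12.3746

12.3746


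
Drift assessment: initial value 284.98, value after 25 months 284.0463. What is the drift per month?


rate = (v2 - v1) / months
= (284.0463 - 284.98) / 25
= -0.9337 / 25
= -0.0373

-0.0373


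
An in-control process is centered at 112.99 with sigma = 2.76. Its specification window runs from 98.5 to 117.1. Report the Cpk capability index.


Cpu = (USL - mean) / (3*sigma) = (117.1 - 112.99) / (3*2.76) = 0.4964
Cpl = (mean - LSL) / (3*sigma) = (112.99 - 98.5) / (3*2.76) = 1.7500
Cpk = min(Cpu, Cpl) = 0.4964

0.4964


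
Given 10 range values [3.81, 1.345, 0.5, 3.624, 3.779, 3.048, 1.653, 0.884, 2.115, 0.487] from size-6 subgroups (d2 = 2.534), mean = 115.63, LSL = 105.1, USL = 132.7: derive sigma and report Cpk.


R_bar = (3.81 + 1.345 + 0.5 + 3.624 + 3.779 + 3.048 + 1.653 + 0.884 + 2.115 + 0.487) / 10 = 2.1245
sigma = R_bar / d2 = 2.1245 / 2.534 = 0.83839779
Cp = (USL - LSL)/(6*sigma) = (132.7 - 105.1)/(6*0.83839779) = 5.4867
Cpu = (132.7 - 115.63)/(3*0.83839779) = 6.7868
Cpl = (115.63 - 105.1)/(3*0.83839779) = 4.1866
Cpk = min(Cpu, Cpl) = 4.1866

4.1866


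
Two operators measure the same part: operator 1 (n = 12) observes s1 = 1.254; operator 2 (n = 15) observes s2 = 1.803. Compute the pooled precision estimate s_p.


s_p = sqrt(((n1-1)*s1^2 + (n2-1)*s2^2) / (n1+n2-2))
numerator = (12-1)*1.254^2 + (15-1)*1.803^2 = 17.297676 + 45.511326 = 62.809002
denominator = 12 + 15 - 2 = 25
s_p^2 = 62.809002 / 25 = 2.5123601
s_p = sqrt(2.5123601) = 1.5850

1.5850


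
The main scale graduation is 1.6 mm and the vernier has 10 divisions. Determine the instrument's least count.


LC = MSD / n_div
= 1.6 / 10
= 0.1600

0.1600


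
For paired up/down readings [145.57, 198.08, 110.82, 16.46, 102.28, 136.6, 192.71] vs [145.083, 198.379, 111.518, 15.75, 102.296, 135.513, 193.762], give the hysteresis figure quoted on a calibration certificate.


|145.57 - 145.083| = 0.4870
|198.08 - 198.379| = 0.2990
|110.82 - 111.518| = 0.6980
|16.46 - 15.75| = 0.7100
|102.28 - 102.296| = 0.0160
|136.6 - 135.513| = 1.0870
|192.71 - 193.762| = 1.0520
hysteresis = max(diffs) = 1.0870

1.0870


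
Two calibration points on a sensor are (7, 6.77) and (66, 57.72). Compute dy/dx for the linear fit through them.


slope = (y2 - y1) / (x2 - x1)
= (57.72 - 6.77) / (66 - 7)
= 50.9500 / 59
= 0.8636

0.8636


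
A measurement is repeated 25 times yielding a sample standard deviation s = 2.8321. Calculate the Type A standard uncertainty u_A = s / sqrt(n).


u_A = s / sqrt(n)
u_A = 2.8321 / sqrt(25)
u_A = 2.8321 / 5
u_A = 0.5664

0.5664


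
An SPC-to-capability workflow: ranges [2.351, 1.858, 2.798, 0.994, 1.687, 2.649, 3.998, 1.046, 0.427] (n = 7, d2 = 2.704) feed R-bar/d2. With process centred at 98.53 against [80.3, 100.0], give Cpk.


R_bar = (2.351 + 1.858 + 2.798 + 0.994 + 1.687 + 2.649 + 3.998 + 1.046 + 0.427) / 9 = 1.9786667
sigma = R_bar / d2 = 1.9786667 / 2.704 = 0.73175544
Cp = (USL - LSL)/(6*sigma) = (100.0 - 80.3)/(6*0.73175544) = 4.4869
Cpu = (100.0 - 98.53)/(3*0.73175544) = 0.6696
Cpl = (98.53 - 80.3)/(3*0.73175544) = 8.3042
Cpk = min(Cpu, Cpl) = 0.6696

0.6696


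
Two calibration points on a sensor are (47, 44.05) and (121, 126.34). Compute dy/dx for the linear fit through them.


slope = (y2 - y1) / (x2 - x1)
= (126.34 - 44.05) / (121 - 47)
= 82.2900 / 74
= 1.1120

1.1120


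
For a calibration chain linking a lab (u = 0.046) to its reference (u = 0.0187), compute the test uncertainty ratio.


TUR = u_lab / u_ref
= 0.046 / 0.0187
= 2.4599

2.4599


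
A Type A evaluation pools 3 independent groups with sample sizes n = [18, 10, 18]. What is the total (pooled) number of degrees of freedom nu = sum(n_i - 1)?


nu = sum_i (n_i - 1)
nu = ((18 - 1) + (10 - 1) + (18 - 1))
nu = 17 + 9 + 17
nu = 43

43


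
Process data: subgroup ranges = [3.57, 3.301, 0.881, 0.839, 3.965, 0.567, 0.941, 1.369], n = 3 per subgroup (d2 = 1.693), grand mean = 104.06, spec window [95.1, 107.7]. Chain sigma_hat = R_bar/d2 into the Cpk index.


R_bar = (3.57 + 3.301 + 0.881 + 0.839 + 3.965 + 0.567 + 0.941 + 1.369) / 8 = 1.929125
sigma = R_bar / d2 = 1.929125 / 1.693 = 1.1394714
Cp = (USL - LSL)/(6*sigma) = (107.7 - 95.1)/(6*1.1394714) = 1.8430
Cpu = (107.7 - 104.06)/(3*1.1394714) = 1.0648
Cpl = (104.06 - 95.1)/(3*1.1394714) = 2.6211
Cpk = min(Cpu, Cpl) = 1.0648

1.0648


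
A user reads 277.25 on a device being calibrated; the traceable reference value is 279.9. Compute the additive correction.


Correction = standard - reading
= 279.9 - 277.25
= 2.6500

2.6500


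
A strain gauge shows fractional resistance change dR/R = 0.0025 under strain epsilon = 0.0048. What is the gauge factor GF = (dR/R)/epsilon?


GF = (dR/R) / epsilon
= 0.0025 / 0.0048
= 0.5208

0.5208


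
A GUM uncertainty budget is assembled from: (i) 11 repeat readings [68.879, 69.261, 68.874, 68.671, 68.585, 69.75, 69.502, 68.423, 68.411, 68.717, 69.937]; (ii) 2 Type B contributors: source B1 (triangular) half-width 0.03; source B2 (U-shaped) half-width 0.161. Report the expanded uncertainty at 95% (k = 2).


mean = (68.879 + 69.261 + 68.874 + 68.671 + 68.585 + 69.75 + 69.502 + 68.423 + 68.411 + 68.717 + 69.937) / 11 = 69.00090909
s = sqrt(sum((x - mean)^2)/(n-1)) = 0.53211906
u_A = s / sqrt(n) = 0.53211906 / sqrt(11) = 0.16043993
u_B1 = 0.03 / sqrt(6) = 0.012247449
u_B2 = 0.161 / sqrt(2) = 0.11384419
uc = sqrt(0.16043993^2 + 0.012247449^2 + 0.11384419^2) = 0.19710776
U = k * uc = 2 * 0.19710776
U = 0.3942

0.3942


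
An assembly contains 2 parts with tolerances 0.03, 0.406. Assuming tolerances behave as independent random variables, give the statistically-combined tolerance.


RSS = sqrt(0.03^2 + 0.406^2)
= sqrt(0.165736)
= 0.4071

0.4071


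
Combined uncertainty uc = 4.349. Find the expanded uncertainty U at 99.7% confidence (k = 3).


U = k * uc
U = 3 * 4.349
U = 13.0470

13.0470


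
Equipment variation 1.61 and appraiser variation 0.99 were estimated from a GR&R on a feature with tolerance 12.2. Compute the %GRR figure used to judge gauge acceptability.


GRR = sqrt(EV^2 + AV^2) = sqrt(1.61^2 + 0.99^2) = 1.8900265
%GRR = GRR / tol * 100 = 1.8900265 / 12.2 * 100
%GRR = 15.4920

15.4920


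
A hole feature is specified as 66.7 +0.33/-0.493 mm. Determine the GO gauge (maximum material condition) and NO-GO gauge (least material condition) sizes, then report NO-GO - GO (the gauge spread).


GO = nominal - lower_tol (smallest hole = maximum material condition)
GO = 66.7 - 0.493 = 66.207
NO-GO = nominal + upper_tol (largest hole = least material condition)
NO-GO = 66.7 + 0.33 = 67.03
spread = NO-GO - GO = 67.03 - 66.207 = 0.8230

0.8230


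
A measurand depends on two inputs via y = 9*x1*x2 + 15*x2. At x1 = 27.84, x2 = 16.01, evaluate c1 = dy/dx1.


y = 9*x1*x2 + 15*x2
dy/dx1 = 9*x2
Evaluate at x2 = 16.01: c1 = 9 * 16.01
c1 = 144.0900

144.0900


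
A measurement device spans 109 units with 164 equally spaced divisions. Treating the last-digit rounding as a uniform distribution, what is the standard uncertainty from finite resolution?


resolution = range / divisions
resolution = 109 / 164 = 0.66463415
u_res = resolution / (2*sqrt(3))
u_res = 0.66463415 / 3.4641016
u_res = 0.1919

0.1919


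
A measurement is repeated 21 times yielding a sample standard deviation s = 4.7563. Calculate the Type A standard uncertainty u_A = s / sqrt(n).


u_A = s / sqrt(n)
u_A = 4.7563 / sqrt(21)
u_A = 4.7563 / 4.5825757
u_A = 1.0379

1.0379


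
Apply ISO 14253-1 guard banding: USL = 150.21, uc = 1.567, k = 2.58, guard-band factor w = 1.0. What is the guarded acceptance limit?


U = k * uc = 2.58 * 1.567 = 4.04286
guard band g = w * U = 1.0 * 4.04286 = 4.04286
AL = USL - g = 150.21 - 4.04286
AL = 146.1671

146.1671


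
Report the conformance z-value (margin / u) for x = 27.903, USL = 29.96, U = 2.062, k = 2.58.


u = U / k = 2.062 / 2.58 = 0.79922481
margin = |USL - x| = |29.96 - 27.903| = 2.057
z = margin / u = 2.057 / 0.79922481
z = 2.5737

2.5737


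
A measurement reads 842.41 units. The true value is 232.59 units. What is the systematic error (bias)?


Systematic error = measured - true
= 842.41 - 232.59
= 609.8200

609.8200


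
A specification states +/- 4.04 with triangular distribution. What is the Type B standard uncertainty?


u_B = half_width / sqrt(6)
u_B = 4.04 / 2.4494897
u_B = 1.6493

1.6493


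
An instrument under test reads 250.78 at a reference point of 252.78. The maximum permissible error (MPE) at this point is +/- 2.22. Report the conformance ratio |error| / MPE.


e = indication - reference = 250.78 - 252.78 = -2.0000
|e| = 2.0000
ratio = |e| / MPE = 2.0000 / 2.22
ratio = 0.9009

0.9009


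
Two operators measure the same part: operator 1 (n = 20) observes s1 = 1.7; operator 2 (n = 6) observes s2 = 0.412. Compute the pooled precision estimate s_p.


s_p = sqrt(((n1-1)*s1^2 + (n2-1)*s2^2) / (n1+n2-2))
numerator = (20-1)*1.7^2 + (6-1)*0.412^2 = 54.91 + 0.84872 = 55.75872
denominator = 20 + 6 - 2 = 24
s_p^2 = 55.75872 / 24 = 2.32328
s_p = sqrt(2.32328) = 1.5242

1.5242


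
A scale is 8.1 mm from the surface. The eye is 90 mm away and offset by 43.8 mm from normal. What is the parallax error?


error = h * offset / d
= 8.1 * 43.8 / 90
= 3.9420

3.9420


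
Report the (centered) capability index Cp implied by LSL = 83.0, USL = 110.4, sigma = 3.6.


Cp = (USL - LSL) / (6 * sigma)
= (110.4 - 83.0) / (6 * 3.6)
= 27.4000 / 21.6000
= 1.2685

1.2685


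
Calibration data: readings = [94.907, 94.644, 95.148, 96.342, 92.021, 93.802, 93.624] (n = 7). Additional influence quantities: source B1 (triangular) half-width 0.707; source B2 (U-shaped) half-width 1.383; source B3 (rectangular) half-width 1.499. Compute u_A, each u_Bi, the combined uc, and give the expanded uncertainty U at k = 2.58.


mean = (94.907 + 94.644 + 95.148 + 96.342 + 92.021 + 93.802 + 93.624) / 7 = 94.35542857
s = sqrt(sum((x - mean)^2)/(n-1)) = 1.369487
u_A = s / sqrt(n) = 1.369487 / sqrt(7) = 0.51761743
u_B1 = 0.707 / sqrt(6) = 0.28863154
u_B2 = 1.383 / sqrt(2) = 0.97792868
u_B3 = 1.499 / sqrt(3) = 0.86544805
uc = sqrt(0.51761743^2 + 0.28863154^2 + 0.97792868^2 + 0.86544805^2) = 1.4340784
U = k * uc = 2.58 * 1.4340784
U = 3.6999

3.6999


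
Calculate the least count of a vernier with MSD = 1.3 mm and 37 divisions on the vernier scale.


LC = MSD / n_div
= 1.3 / 37
= 0.0351

0.0351


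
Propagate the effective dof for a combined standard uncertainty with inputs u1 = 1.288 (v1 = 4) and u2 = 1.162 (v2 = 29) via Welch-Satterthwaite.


uc = sqrt(u1^2 + u2^2) = sqrt(1.288^2 + 1.162^2) = 1.7347011
v_eff = uc^4 / (u1^4/v1 + u2^4/v2)
= 1.7347011^4 / (1.288^4/4 + 1.162^4/29)
= 9.0552119 / 0.75089135
v_eff = 12.0593

12.0593


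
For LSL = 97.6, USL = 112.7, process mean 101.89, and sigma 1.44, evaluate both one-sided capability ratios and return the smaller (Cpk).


Cpu = (USL - mean) / (3*sigma) = (112.7 - 101.89) / (3*1.44) = 2.5023
Cpl = (mean - LSL) / (3*sigma) = (101.89 - 97.6) / (3*1.44) = 0.9931
Cpk = min(Cpu, Cpl) = 0.9931

0.9931


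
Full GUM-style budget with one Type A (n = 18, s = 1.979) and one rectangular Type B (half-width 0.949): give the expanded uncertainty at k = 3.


u_A = s / sqrt(n) = 1.979 / sqrt(18) = 0.46645477
u_B = half_width / sqrt(3) = 0.949 / sqrt(3) = 0.54790541
uc = sqrt(u_A^2 + u_B^2) = sqrt(0.46645477^2 + 0.54790541^2) = 0.71956959
U = k * uc = 3 * 0.71956959
U = 2.1587

2.1587


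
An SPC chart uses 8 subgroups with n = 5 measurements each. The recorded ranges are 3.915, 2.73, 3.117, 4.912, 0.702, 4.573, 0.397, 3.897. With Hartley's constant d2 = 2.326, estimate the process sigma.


R_bar = (3.915 + 2.73 + 3.117 + 4.912 + 0.702 + 4.573 + 0.397 + 3.897) / 8
R_bar = 24.243 / 8 = 3.030375
sigma_hat = R_bar / d2 = 3.030375 / 2.326 = 1.3028

1.3028
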